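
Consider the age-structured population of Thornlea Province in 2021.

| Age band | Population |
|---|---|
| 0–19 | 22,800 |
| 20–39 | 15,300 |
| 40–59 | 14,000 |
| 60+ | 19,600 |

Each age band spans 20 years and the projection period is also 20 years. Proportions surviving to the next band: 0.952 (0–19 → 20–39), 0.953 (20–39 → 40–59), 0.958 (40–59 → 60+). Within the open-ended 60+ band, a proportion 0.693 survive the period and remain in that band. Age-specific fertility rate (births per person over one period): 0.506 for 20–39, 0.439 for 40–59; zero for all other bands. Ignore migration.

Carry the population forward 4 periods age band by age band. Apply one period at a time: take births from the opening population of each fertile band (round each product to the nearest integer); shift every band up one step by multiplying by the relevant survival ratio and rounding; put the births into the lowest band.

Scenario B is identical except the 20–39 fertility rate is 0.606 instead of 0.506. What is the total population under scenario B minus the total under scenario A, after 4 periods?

8915

(Groups numbered youngest = 1 to oldest = 4.)
After projecting period 1:
Births: 15300 × 0.506 = 7742  |  14000 × 0.439 = 6146 → 13888
Group 2: 22800 × 0.952 = 21706
Group 3: 15300 × 0.953 = 14581
Group 4: 14000 × 0.958 + 19600 × 0.693 = 13412 + 13583 = 26995
Giving 13888 / 21706 / 14581 / 26995.
After projecting period 2:
Births: 21706 × 0.506 = 10983  |  14581 × 0.439 = 6401 → 17384
Group 2: 13888 × 0.952 = 13221
Group 3: 21706 × 0.953 = 20686
Group 4: 14581 × 0.958 + 26995 × 0.693 = 13969 + 18708 = 32677
Giving 17384 / 13221 / 20686 / 32677.
After projecting period 3:
Births: 13221 × 0.506 = 6690  |  20686 × 0.439 = 9081 → 15771
Group 2: 17384 × 0.952 = 16550
Group 3: 13221 × 0.953 = 12600
Group 4: 20686 × 0.958 + 32677 × 0.693 = 19817 + 22645 = 42462
Giving 15771 / 16550 / 12600 / 42462.
After projecting period 4:
Births: 16550 × 0.506 = 8374  |  12600 × 0.439 = 5531 → 13905
Group 2: 15771 × 0.952 = 15014
Group 3: 16550 × 0.953 = 15772
Group 4: 12600 × 0.958 + 42462 × 0.693 = 12071 + 29426 = 41497
Giving 13905 / 15014 / 15772 / 41497.
Scenario A total after 4 periods: 86188
Scenario B projection —
After projecting period 1:
Births: 15300 × 0.606 = 9272  |  14000 × 0.439 = 6146 → 15418
Group 2: 22800 × 0.952 = 21706
Group 3: 15300 × 0.953 = 14581
Group 4: 14000 × 0.958 + 19600 × 0.693 = 13412 + 13583 = 26995
Giving 15418 / 21706 / 14581 / 26995.
After projecting period 2:
Births: 21706 × 0.606 = 13154  |  14581 × 0.439 = 6401 → 19555
Group 2: 15418 × 0.952 = 14678
Group 3: 21706 × 0.953 = 20686
Group 4: 14581 × 0.958 + 26995 × 0.693 = 13969 + 18708 = 32677
Giving 19555 / 14678 / 20686 / 32677.
After projecting period 3:
Births: 14678 × 0.606 = 8895  |  20686 × 0.439 = 9081 → 17976
Group 2: 19555 × 0.952 = 18616
Group 3: 14678 × 0.953 = 13988
Group 4: 20686 × 0.958 + 32677 × 0.693 = 19817 + 22645 = 42462
Giving 17976 / 18616 / 13988 / 42462.
After projecting period 4:
Births: 18616 × 0.606 = 11281  |  13988 × 0.439 = 6141 → 17422
Group 2: 17976 × 0.952 = 17113
Group 3: 18616 × 0.953 = 17741
Group 4: 13988 × 0.958 + 42462 × 0.693 = 13401 + 29426 = 42827
Giving 17422 / 17113 / 17741 / 42827.
Scenario B total after 4 periods: 95103
Difference B − A = 95103 − 86188 = 8915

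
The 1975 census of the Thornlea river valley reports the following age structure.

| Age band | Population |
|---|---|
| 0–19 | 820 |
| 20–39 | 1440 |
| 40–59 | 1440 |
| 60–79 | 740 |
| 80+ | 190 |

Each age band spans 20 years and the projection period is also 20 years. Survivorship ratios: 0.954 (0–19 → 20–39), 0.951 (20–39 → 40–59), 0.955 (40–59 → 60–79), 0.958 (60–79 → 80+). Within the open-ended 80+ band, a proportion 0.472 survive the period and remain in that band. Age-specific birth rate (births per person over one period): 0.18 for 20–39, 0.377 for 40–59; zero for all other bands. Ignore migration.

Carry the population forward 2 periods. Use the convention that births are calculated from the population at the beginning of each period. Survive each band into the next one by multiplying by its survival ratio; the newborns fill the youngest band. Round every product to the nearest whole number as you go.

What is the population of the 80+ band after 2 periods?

1694

(Bands numbered youngest = 1 to oldest = 5.)
Period 1.
Births: 1440 × 0.18 = 259  |  1440 × 0.377 = 543 → total 802
Band 2: 820 × 0.954 = 782
Band 3: 1440 × 0.951 = 1369
Band 4: 1440 × 0.955 = 1375
Band 5: 740 × 0.958 + 190 × 0.472 = 709 + 90 = 799
Population now: 0–19=802, 20–39=782, 40–59=1369, 60–79=1375, 80+=799
Period 2.
Births: 782 × 0.18 = 141  |  1369 × 0.377 = 516 → total 657
Band 2: 802 × 0.954 = 765
Band 3: 782 × 0.951 = 744
Band 4: 1369 × 0.955 = 1307
Band 5: 1375 × 0.958 + 799 × 0.472 = 1317 + 377 = 1694
Population now: 0–19=657, 20–39=765, 40–59=744, 60–79=1307, 80+=1694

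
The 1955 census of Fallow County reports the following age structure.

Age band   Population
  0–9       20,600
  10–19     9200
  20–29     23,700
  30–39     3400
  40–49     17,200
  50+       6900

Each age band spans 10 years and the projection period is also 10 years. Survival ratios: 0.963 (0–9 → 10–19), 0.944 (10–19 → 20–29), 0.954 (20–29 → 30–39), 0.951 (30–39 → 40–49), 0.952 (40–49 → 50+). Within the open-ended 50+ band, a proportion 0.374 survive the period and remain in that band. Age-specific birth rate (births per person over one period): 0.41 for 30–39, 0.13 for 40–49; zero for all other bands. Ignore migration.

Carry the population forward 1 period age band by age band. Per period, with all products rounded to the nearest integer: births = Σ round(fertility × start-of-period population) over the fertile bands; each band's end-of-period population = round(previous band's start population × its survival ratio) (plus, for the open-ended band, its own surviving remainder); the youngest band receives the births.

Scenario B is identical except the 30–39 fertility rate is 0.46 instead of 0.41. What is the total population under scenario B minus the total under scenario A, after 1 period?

170

Period 1:
Births: 3400 × 0.41 = 1394 ; 17200 × 0.13 = 2236 → total 3630
10–19: 20600 × 0.963 = 19838
20–29: 9200 × 0.944 = 8685
30–39: 23700 × 0.954 = 22610
40–49: 3400 × 0.951 = 3233
50+: 17200 × 0.952 + 6900 × 0.374 = 16374 + 2581 = 18955
→ [3630, 19838, 8685, 22610, 3233, 18955]
Scenario A total after 1 period: 76951
Scenario B projection —
Period 1:
Births: 3400 × 0.46 = 1564 ; 17200 × 0.13 = 2236 → total 3800
10–19: 20600 × 0.963 = 19838
20–29: 9200 × 0.944 = 8685
30–39: 23700 × 0.954 = 22610
40–49: 3400 × 0.951 = 3233
50+: 17200 × 0.952 + 6900 × 0.374 = 16374 + 2581 = 18955
→ [3800, 19838, 8685, 22610, 3233, 18955]
Scenario B total after 1 period: 77121
Difference B − A = 77121 − 76951 = 170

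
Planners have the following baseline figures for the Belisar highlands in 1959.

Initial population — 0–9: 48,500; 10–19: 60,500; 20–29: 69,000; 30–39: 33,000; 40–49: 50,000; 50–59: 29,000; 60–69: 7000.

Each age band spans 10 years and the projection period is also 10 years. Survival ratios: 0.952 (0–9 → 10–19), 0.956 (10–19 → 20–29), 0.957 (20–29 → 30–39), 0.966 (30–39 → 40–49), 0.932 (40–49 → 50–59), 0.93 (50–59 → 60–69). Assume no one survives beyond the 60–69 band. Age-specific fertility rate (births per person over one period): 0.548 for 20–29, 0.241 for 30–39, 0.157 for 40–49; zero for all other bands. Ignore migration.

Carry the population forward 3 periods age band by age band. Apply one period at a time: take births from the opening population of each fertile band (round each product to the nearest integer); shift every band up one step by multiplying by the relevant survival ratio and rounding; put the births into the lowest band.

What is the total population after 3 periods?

329219

[period 1]
Births: 69000 × 0.548 = 37812, 33000 × 0.241 = 7953, 50000 × 0.157 = 7850 → total 53615
10–19: 48500 × 0.952 = 46172
20–29: 60500 × 0.956 = 57838
30–39: 69000 × 0.957 = 66033
40–49: 33000 × 0.966 = 31878
50–59: 50000 × 0.932 = 46600
60–69: 29000 × 0.93 = 26970
→ [53615, 46172, 57838, 66033, 31878, 46600, 26970]
[period 2]
Births: 57838 × 0.548 = 31695, 66033 × 0.241 = 15914, 31878 × 0.157 = 5005 → total 52614
10–19: 53615 × 0.952 = 51041
20–29: 46172 × 0.956 = 44140
30–39: 57838 × 0.957 = 55351
40–49: 66033 × 0.966 = 63788
50–59: 31878 × 0.932 = 29710
60–69: 46600 × 0.93 = 43338
→ [52614, 51041, 44140, 55351, 63788, 29710, 43338]
[period 3]
Births: 44140 × 0.548 = 24189, 55351 × 0.241 = 13340, 63788 × 0.157 = 10015 → total 47544
10–19: 52614 × 0.952 = 50089
20–29: 51041 × 0.956 = 48795
30–39: 44140 × 0.957 = 42242
40–49: 55351 × 0.966 = 53469
50–59: 63788 × 0.932 = 59450
60–69: 29710 × 0.93 = 27630
→ [47544, 50089, 48795, 42242, 53469, 59450, 27630]
Total after period 3: 47544 + 50089 + 48795 + 42242 + 53469 + 59450 + 27630 = 329219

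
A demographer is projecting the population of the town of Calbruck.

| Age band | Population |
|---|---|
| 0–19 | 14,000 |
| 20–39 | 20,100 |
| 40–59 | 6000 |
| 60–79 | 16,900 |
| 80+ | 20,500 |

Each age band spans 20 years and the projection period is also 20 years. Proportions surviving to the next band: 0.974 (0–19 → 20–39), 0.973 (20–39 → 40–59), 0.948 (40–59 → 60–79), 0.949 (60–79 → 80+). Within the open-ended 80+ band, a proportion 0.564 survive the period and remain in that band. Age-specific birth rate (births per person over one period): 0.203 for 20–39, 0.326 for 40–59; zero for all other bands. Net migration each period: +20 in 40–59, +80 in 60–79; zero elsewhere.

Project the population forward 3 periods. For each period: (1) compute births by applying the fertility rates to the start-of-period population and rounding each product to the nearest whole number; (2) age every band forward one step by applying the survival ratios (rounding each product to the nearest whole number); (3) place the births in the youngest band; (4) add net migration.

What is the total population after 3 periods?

62409

Numbering the bands 1..5 from youngest to oldest:
— Period 1 —
Births: 20100 × 0.203 = 4080 ; 6000 × 0.326 = 1956 → 6036
Band 2: 14000 × 0.974 = 13636
Band 3: 20100 × 0.973 = 19557
Band 4: 6000 × 0.948 = 5688
Band 5: 16900 × 0.949 + 20500 × 0.564 = 16038 + 11562 = 27600
Net migration: Band 3 + 20 → 19577; Band 4 + 80 → 5768
→ [6036, 13636, 19577, 5768, 27600]
— Period 2 —
Births: 13636 × 0.203 = 2768 ; 19577 × 0.326 = 6382 → 9150
Band 2: 6036 × 0.974 = 5879
Band 3: 13636 × 0.973 = 13268
Band 4: 19577 × 0.948 = 18559
Band 5: 5768 × 0.949 + 27600 × 0.564 = 5474 + 15566 = 21040
Net migration: Band 3 + 20 → 13288; Band 4 + 80 → 18639
→ [9150, 5879, 13288, 18639, 21040]
— Period 3 —
Births: 5879 × 0.203 = 1193 ; 13288 × 0.326 = 4332 → 5525
Band 2: 9150 × 0.974 = 8912
Band 3: 5879 × 0.973 = 5720
Band 4: 13288 × 0.948 = 12597
Band 5: 18639 × 0.949 + 21040 × 0.564 = 17688 + 11867 = 29555
Net migration: Band 3 + 20 → 5740; Band 4 + 80 → 12677
→ [5525, 8912, 5740, 12677, 29555]
Total after period 3: 5525 + 8912 + 5740 + 12677 + 29555 = 62409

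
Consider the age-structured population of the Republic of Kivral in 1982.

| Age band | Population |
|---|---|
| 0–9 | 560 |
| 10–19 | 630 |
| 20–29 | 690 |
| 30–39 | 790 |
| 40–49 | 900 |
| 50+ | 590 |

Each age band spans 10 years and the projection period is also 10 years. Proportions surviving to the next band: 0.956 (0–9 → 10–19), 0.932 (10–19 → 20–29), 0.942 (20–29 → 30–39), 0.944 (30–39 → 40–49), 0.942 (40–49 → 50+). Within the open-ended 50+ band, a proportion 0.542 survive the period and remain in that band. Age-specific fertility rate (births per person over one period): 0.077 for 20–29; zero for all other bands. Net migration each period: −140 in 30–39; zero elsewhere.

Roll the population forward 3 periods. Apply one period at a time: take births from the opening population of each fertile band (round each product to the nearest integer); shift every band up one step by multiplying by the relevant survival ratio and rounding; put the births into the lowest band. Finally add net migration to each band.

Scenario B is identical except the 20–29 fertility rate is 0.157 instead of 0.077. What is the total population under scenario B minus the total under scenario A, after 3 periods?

133

After projecting period 1:
Births: 690 × 0.077 = 53
10–19: 560 × 0.956 = 535
20–29: 630 × 0.932 = 587
30–39: 690 × 0.942 = 650
40–49: 790 × 0.944 = 746
50+: 900 × 0.942 + 590 × 0.542 = 848 + 320 = 1168
Net migration: 30–39 − 140 → 510
→ [53, 535, 587, 510, 746, 1168]
After projecting period 2:
Births: 587 × 0.077 = 45
10–19: 53 × 0.956 = 51
20–29: 535 × 0.932 = 499
30–39: 587 × 0.942 = 553
40–49: 510 × 0.944 = 481
50+: 746 × 0.942 + 1168 × 0.542 = 703 + 633 = 1336
Net migration: 30–39 − 140 → 413
→ [45, 51, 499, 413, 481, 1336]
After projecting period 3:
Births: 499 × 0.077 = 38
10–19: 45 × 0.956 = 43
20–29: 51 × 0.932 = 48
30–39: 499 × 0.942 = 470
40–49: 413 × 0.944 = 390
50+: 481 × 0.942 + 1336 × 0.542 = 453 + 724 = 1177
Net migration: 30–39 − 140 → 330
→ [38, 43, 48, 330, 390, 1177]
Scenario A total after 3 periods: 2026
Scenario B projection —
After projecting period 1:
Births: 690 × 0.157 = 108
10–19: 560 × 0.956 = 535
20–29: 630 × 0.932 = 587
30–39: 690 × 0.942 = 650
40–49: 790 × 0.944 = 746
50+: 900 × 0.942 + 590 × 0.542 = 848 + 320 = 1168
Net migration: 30–39 − 140 → 510
→ [108, 535, 587, 510, 746, 1168]
After projecting period 2:
Births: 587 × 0.157 = 92
10–19: 108 × 0.956 = 103
20–29: 535 × 0.932 = 499
30–39: 587 × 0.942 = 553
40–49: 510 × 0.944 = 481
50+: 746 × 0.942 + 1168 × 0.542 = 703 + 633 = 1336
Net migration: 30–39 − 140 → 413
→ [92, 103, 499, 413, 481, 1336]
After projecting period 3:
Births: 499 × 0.157 = 78
10–19: 92 × 0.956 = 88
20–29: 103 × 0.932 = 96
30–39: 499 × 0.942 = 470
40–49: 413 × 0.944 = 390
50+: 481 × 0.942 + 1336 × 0.542 = 453 + 724 = 1177
Net migration: 30–39 − 140 → 330
→ [78, 88, 96, 330, 390, 1177]
Scenario B total after 3 periods: 2159
Difference B − A = 2159 − 2026 = 133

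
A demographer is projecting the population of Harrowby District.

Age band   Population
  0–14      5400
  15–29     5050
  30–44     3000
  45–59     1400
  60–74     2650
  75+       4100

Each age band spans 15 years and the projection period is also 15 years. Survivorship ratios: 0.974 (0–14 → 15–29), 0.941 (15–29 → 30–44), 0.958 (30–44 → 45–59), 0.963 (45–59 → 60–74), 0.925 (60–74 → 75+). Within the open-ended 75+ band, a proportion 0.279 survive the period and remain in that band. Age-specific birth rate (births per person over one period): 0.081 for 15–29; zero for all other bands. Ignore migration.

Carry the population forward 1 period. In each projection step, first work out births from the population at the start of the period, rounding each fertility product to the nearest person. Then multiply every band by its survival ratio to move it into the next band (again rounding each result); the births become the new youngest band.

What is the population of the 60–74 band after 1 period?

(Groups numbered youngest = 1 to oldest = 6.)
— Period 1 —
Births: 5050 × 0.081 = 409
Group 2: 5400 × 0.974 = 5260
Group 3: 5050 × 0.941 = 4752
Group 4: 3000 × 0.958 = 2874
Group 5: 1400 × 0.963 = 1348
Group 6: 2650 × 0.925 + 4100 × 0.279 = 2451 + 1144 = 3595
End of period: [409, 5260, 4752, 2874, 1348, 3595]

1348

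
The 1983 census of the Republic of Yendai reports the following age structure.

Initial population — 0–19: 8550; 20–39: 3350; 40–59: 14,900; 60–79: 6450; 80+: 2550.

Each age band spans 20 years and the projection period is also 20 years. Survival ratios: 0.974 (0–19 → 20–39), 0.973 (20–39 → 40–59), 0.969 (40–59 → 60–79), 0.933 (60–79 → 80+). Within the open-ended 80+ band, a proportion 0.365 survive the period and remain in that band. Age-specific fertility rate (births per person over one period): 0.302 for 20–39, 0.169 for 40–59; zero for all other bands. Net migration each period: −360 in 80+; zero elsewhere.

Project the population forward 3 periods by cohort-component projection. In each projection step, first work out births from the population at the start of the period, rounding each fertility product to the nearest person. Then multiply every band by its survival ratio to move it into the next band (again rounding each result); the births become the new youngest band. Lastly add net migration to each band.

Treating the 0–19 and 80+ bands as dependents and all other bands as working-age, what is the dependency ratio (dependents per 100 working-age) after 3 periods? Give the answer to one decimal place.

Call the groups 1 to 5, youngest first.
After projecting period 1:
Births: 3350 × 0.302 = 1012 ; 14900 × 0.169 = 2518 → total 3530
Group 2: 8550 × 0.974 = 8328
Group 3: 3350 × 0.973 = 3260
Group 4: 14900 × 0.969 = 14438
Group 5: 6450 × 0.933 + 2550 × 0.365 = 6018 + 931 = 6949
Net migration: Group 5 − 360 → 6589
End of period: [3530, 8328, 3260, 14438, 6589]
After projecting period 2:
Births: 8328 × 0.302 = 2515 ; 3260 × 0.169 = 551 → total 3066
Group 2: 3530 × 0.974 = 3438
Group 3: 8328 × 0.973 = 8103
Group 4: 3260 × 0.969 = 3159
Group 5: 14438 × 0.933 + 6589 × 0.365 = 13471 + 2405 = 15876
Net migration: Group 5 − 360 → 15516
End of period: [3066, 3438, 8103, 3159, 15516]
After projecting period 3:
Births: 3438 × 0.302 = 1038 ; 8103 × 0.169 = 1369 → total 2407
Group 2: 3066 × 0.974 = 2986
Group 3: 3438 × 0.973 = 3345
Group 4: 8103 × 0.969 = 7852
Group 5: 3159 × 0.933 + 15516 × 0.365 = 2947 + 5663 = 8610
Net migration: Group 5 − 360 → 8250
End of period: [2407, 2986, 3345, 7852, 8250]
Dependents (band 0–19 + band 80+) = 2407 + 8250 = 10657; working-age = 14183; ratio = 10657/14183 × 100 = 75.1

75.1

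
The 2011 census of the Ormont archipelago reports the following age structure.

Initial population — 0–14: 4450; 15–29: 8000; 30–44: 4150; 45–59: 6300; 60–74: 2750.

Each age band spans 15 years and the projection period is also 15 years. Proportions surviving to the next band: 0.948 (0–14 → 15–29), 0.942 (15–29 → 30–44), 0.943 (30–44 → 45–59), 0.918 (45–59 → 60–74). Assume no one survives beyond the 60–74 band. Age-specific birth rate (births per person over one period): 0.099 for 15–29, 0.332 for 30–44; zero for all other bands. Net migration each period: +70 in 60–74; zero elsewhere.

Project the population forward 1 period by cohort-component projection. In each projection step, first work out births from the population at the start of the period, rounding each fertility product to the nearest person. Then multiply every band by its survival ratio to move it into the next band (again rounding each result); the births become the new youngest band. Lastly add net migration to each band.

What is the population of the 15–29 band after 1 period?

Let group 1 be 0–14 through group 5 = 60–74.
— Period 1 —
Births: 8000 × 0.099 = 792  |  4150 × 0.332 = 1378 ⇒ total 2170
Group 2: 4450 × 0.948 = 4219
Group 3: 8000 × 0.942 = 7536
Group 4: 4150 × 0.943 = 3913
Group 5: 6300 × 0.918 = 5783
Net migration: Group 5 + 70 → 5853
Population now: 0–14=2170, 15–29=4219, 30–44=7536, 45–59=3913, 60–74=5853

4219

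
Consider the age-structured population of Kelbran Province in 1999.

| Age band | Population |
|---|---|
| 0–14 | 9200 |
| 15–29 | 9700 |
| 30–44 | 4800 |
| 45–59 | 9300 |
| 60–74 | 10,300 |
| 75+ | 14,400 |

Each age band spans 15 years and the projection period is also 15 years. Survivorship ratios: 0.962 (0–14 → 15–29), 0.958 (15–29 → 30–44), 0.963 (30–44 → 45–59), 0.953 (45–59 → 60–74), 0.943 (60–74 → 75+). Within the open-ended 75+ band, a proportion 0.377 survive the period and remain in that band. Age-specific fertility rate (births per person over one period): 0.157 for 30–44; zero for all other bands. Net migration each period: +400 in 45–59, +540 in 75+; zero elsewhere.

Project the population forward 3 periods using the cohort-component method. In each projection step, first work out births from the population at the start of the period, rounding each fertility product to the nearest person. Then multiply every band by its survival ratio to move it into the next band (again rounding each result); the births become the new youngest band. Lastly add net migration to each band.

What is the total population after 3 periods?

31540

[period 1]
Births: 4800 × 0.157 = 754
15–29: 9200 × 0.962 = 8850
30–44: 9700 × 0.958 = 9293
45–59: 4800 × 0.963 = 4622
60–74: 9300 × 0.953 = 8863
75+: 10300 × 0.943 + 14400 × 0.377 = 9713 + 5429 = 15142
Net migration: 45–59 + 400 → 5022; 75+ + 540 → 15682
End of period: [754, 8850, 9293, 5022, 8863, 15682]
[period 2]
Births: 9293 × 0.157 = 1459
15–29: 754 × 0.962 = 725
30–44: 8850 × 0.958 = 8478
45–59: 9293 × 0.963 = 8949
60–74: 5022 × 0.953 = 4786
75+: 8863 × 0.943 + 15682 × 0.377 = 8358 + 5912 = 14270
Net migration: 45–59 + 400 → 9349; 75+ + 540 → 14810
End of period: [1459, 725, 8478, 9349, 4786, 14810]
[period 3]
Births: 8478 × 0.157 = 1331
15–29: 1459 × 0.962 = 1404
30–44: 725 × 0.958 = 695
45–59: 8478 × 0.963 = 8164
60–74: 9349 × 0.953 = 8910
75+: 4786 × 0.943 + 14810 × 0.377 = 4513 + 5583 = 10096
Net migration: 45–59 + 400 → 8564; 75+ + 540 → 10636
End of period: [1331, 1404, 695, 8564, 8910, 10636]
Total after period 3: 1331 + 1404 + 695 + 8564 + 8910 + 10636 = 31540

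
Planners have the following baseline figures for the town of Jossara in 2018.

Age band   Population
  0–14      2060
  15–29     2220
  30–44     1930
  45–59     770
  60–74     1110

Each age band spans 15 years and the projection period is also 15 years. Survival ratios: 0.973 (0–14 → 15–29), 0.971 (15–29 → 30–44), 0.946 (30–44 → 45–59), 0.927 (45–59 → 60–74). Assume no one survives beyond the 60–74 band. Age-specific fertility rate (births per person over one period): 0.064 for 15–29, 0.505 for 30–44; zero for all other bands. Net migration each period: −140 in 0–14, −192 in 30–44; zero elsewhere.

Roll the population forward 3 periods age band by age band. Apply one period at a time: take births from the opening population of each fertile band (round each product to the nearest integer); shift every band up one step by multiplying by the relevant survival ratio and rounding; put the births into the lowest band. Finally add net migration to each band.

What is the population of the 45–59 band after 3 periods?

— Period 1 —
Births: 2220 × 0.064 = 142 ; 1930 × 0.505 = 975 — total 1117
15–29: 2060 × 0.973 = 2004
30–44: 2220 × 0.971 = 2156
45–59: 1930 × 0.946 = 1826
60–74: 770 × 0.927 = 714
Net migration: 0–14 − 140 → 977; 30–44 − 192 → 1964
Population now: 0–14=977, 15–29=2004, 30–44=1964, 45–59=1826, 60–74=714
— Period 2 —
Births: 2004 × 0.064 = 128 ; 1964 × 0.505 = 992 — total 1120
15–29: 977 × 0.973 = 951
30–44: 2004 × 0.971 = 1946
45–59: 1964 × 0.946 = 1858
60–74: 1826 × 0.927 = 1693
Net migration: 0–14 − 140 → 980; 30–44 − 192 → 1754
Population now: 0–14=980, 15–29=951, 30–44=1754, 45–59=1858, 60–74=1693
— Period 3 —
Births: 951 × 0.064 = 61 ; 1754 × 0.505 = 886 — total 947
15–29: 980 × 0.973 = 954
30–44: 951 × 0.971 = 923
45–59: 1754 × 0.946 = 1659
60–74: 1858 × 0.927 = 1722
Net migration: 0–14 − 140 → 807; 30–44 − 192 → 731
Population now: 0–14=807, 15–29=954, 30–44=731, 45–59=1659, 60–74=1722

1659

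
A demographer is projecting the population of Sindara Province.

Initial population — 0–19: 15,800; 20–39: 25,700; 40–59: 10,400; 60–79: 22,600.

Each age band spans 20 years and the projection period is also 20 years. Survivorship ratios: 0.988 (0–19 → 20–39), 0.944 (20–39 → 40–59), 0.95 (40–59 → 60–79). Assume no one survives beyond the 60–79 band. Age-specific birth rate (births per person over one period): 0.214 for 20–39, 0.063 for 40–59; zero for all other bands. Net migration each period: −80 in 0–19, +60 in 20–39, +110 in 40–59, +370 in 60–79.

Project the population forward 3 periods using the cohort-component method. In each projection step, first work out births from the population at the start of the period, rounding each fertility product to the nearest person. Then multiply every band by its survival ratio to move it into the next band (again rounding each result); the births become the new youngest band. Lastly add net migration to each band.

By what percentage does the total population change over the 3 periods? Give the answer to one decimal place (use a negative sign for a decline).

-63.3

Period 1:
Births: 25700 × 0.214 = 5500, 10400 × 0.063 = 655 → 6155
20–39: 15800 × 0.988 = 15610
40–59: 25700 × 0.944 = 24261
60–79: 10400 × 0.95 = 9880
Net migration: 0–19 − 80 → 6075; 20–39 + 60 → 15670; 40–59 + 110 → 24371; 60–79 + 370 → 10250
End of period: [6075, 15670, 24371, 10250]
Period 2:
Births: 15670 × 0.214 = 3353, 24371 × 0.063 = 1535 → 4888
20–39: 6075 × 0.988 = 6002
40–59: 15670 × 0.944 = 14792
60–79: 24371 × 0.95 = 23152
Net migration: 0–19 − 80 → 4808; 20–39 + 60 → 6062; 40–59 + 110 → 14902; 60–79 + 370 → 23522
End of period: [4808, 6062, 14902, 23522]
Period 3:
Births: 6062 × 0.214 = 1297, 14902 × 0.063 = 939 → 2236
20–39: 4808 × 0.988 = 4750
40–59: 6062 × 0.944 = 5723
60–79: 14902 × 0.95 = 14157
Net migration: 0–19 − 80 → 2156; 20–39 + 60 → 4810; 40–59 + 110 → 5833; 60–79 + 370 → 14527
End of period: [2156, 4810, 5833, 14527]
Total: 74500 → 27326; change = -47174; percentage change = -63.3%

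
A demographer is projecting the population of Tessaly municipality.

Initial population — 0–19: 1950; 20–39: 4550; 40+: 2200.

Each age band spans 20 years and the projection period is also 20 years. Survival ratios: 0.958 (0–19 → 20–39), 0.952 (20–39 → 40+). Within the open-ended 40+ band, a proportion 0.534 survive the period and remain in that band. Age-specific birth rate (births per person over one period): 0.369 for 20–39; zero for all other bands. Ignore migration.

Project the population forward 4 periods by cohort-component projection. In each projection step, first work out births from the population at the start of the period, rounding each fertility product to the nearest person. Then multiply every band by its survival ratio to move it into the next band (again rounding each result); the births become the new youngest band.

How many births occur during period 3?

593

Period 1:
Births: 4550 × 0.369 = 1679
20–39: 1950 × 0.958 = 1868
40+: 4550 × 0.952 + 2200 × 0.534 = 4332 + 1175 = 5507
→ [1679, 1868, 5507]
Period 2:
Births: 1868 × 0.369 = 689
20–39: 1679 × 0.958 = 1608
40+: 1868 × 0.952 + 5507 × 0.534 = 1778 + 2941 = 4719
→ [689, 1608, 4719]
Period 3:
Births: 1608 × 0.369 = 593
20–39: 689 × 0.958 = 660
40+: 1608 × 0.952 + 4719 × 0.534 = 1531 + 2520 = 4051
→ [593, 660, 4051]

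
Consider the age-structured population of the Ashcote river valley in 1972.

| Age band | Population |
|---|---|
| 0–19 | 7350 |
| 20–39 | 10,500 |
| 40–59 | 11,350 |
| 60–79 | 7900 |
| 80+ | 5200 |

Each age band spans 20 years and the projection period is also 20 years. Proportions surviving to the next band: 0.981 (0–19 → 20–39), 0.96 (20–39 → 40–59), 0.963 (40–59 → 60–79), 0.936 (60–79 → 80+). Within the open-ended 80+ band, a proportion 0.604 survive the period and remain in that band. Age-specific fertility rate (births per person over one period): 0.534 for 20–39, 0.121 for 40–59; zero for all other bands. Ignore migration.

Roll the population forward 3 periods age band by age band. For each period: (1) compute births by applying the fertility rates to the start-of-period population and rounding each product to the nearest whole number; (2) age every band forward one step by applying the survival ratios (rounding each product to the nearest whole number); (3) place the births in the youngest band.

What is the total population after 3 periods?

41815

(Bands numbered youngest = 1 to oldest = 5.)
[period 1]
Births: 10500 * 0.534 = 5607  |  11350 * 0.121 = 1373 — total 6980
Band 2: 7350 * 0.981 = 7210
Band 3: 10500 * 0.96 = 10080
Band 4: 11350 * 0.963 = 10930
Band 5: 7900 * 0.936 + 5200 * 0.604 = 7394 + 3141 = 10535
→ [6980, 7210, 10080, 10930, 10535]
[period 2]
Births: 7210 * 0.534 = 3850  |  10080 * 0.121 = 1220 — total 5070
Band 2: 6980 * 0.981 = 6847
Band 3: 7210 * 0.96 = 6922
Band 4: 10080 * 0.963 = 9707
Band 5: 10930 * 0.936 + 10535 * 0.604 = 10230 + 6363 = 16593
→ [5070, 6847, 6922, 9707, 16593]
[period 3]
Births: 6847 * 0.534 = 3656  |  6922 * 0.121 = 838 — total 4494
Band 2: 5070 * 0.981 = 4974
Band 3: 6847 * 0.96 = 6573
Band 4: 6922 * 0.963 = 6666
Band 5: 9707 * 0.936 + 16593 * 0.604 = 9086 + 10022 = 19108
→ [4494, 4974, 6573, 6666, 19108]
Total after period 3: 4494 + 4974 + 6573 + 6666 + 19108 = 41815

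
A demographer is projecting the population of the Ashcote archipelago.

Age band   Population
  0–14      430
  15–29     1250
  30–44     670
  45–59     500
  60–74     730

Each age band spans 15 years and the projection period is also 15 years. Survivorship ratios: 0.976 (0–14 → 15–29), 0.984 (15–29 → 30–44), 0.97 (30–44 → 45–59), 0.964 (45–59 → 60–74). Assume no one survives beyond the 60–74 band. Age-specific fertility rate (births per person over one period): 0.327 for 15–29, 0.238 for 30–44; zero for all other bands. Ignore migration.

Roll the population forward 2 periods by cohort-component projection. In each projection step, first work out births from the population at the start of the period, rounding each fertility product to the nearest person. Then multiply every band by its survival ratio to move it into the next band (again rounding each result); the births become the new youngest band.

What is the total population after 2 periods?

3217

[period 1]
Births: 1250 × 0.327 = 409, 670 × 0.238 = 159 → total 568
15–29: 430 × 0.976 = 420
30–44: 1250 × 0.984 = 1230
45–59: 670 × 0.97 = 650
60–74: 500 × 0.964 = 482
→ [568, 420, 1230, 650, 482]
[period 2]
Births: 420 × 0.327 = 137, 1230 × 0.238 = 293 → total 430
15–29: 568 × 0.976 = 554
30–44: 420 × 0.984 = 413
45–59: 1230 × 0.97 = 1193
60–74: 650 × 0.964 = 627
→ [430, 554, 413, 1193, 627]
Total after period 2: 430 + 554 + 413 + 1193 + 627 = 3217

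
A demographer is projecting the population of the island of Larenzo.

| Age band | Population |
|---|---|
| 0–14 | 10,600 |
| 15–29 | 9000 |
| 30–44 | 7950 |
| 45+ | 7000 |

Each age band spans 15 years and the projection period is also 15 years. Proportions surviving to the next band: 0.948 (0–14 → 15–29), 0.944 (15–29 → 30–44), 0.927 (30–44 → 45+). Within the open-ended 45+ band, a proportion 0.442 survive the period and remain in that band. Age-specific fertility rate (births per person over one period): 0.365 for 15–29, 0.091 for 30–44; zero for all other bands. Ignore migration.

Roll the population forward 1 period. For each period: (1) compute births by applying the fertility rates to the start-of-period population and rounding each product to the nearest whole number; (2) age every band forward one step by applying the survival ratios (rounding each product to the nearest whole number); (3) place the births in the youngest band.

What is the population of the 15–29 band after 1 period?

Numbering the bands 1..4 from youngest to oldest:
[period 1]
Births: 9000 × 0.365 = 3285 ; 7950 × 0.091 = 723 — total 4008
Band 2: 10600 × 0.948 = 10049
Band 3: 9000 × 0.944 = 8496
Band 4: 7950 × 0.927 + 7000 × 0.442 = 7370 + 3094 = 10464
→ [4008, 10049, 8496, 10464]

10049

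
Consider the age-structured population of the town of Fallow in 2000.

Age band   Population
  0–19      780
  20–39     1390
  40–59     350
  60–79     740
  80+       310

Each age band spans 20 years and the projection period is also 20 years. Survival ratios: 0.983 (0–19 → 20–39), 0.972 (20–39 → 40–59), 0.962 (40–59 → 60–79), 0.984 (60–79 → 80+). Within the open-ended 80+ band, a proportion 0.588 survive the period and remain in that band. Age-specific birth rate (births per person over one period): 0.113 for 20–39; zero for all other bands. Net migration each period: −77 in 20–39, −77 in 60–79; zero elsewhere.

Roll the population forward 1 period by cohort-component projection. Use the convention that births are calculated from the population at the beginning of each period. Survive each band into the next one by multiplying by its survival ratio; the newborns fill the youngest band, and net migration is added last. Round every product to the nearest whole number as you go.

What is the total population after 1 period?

Call the groups 1 to 5, youngest first.
— Period 1 —
Births: 1390 × 0.113 = 157
Group 2: 780 × 0.983 = 767
Group 3: 1390 × 0.972 = 1351
Group 4: 350 × 0.962 = 337
Group 5: 740 × 0.984 + 310 × 0.588 = 728 + 182 = 910
Net migration: Group 2 − 77 → 690; Group 4 − 77 → 260
End of period: [157, 690, 1351, 260, 910]
Total after period 1: 157 + 690 + 1351 + 260 + 910 = 3368

3368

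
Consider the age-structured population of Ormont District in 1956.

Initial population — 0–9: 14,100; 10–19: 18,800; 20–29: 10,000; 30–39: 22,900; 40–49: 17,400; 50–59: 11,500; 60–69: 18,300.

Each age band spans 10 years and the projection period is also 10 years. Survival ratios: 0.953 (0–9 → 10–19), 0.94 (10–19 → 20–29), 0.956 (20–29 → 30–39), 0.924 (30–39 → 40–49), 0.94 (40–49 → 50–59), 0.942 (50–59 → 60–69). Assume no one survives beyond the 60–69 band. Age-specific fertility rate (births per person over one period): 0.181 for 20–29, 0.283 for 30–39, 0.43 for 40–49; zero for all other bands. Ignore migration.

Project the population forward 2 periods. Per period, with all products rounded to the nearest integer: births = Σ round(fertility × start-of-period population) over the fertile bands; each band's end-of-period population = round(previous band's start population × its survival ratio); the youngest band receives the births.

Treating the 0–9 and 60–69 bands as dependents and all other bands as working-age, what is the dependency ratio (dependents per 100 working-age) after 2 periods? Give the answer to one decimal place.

(Groups numbered youngest = 1 to oldest = 7.)
— Period 1 —
Births: 10000 × 0.181 = 1810, 22900 × 0.283 = 6481, 17400 × 0.43 = 7482 — total 15773
Group 2: 14100 × 0.953 = 13437
Group 3: 18800 × 0.94 = 17672
Group 4: 10000 × 0.956 = 9560
Group 5: 22900 × 0.924 = 21160
Group 6: 17400 × 0.94 = 16356
Group 7: 11500 × 0.942 = 10833
End of period: [15773, 13437, 17672, 9560, 21160, 16356, 10833]
— Period 2 —
Births: 17672 × 0.181 = 3199, 9560 × 0.283 = 2705, 21160 × 0.43 = 9099 — total 15003
Group 2: 15773 × 0.953 = 15032
Group 3: 13437 × 0.94 = 12631
Group 4: 17672 × 0.956 = 16894
Group 5: 9560 × 0.924 = 8833
Group 6: 21160 × 0.94 = 19890
Group 7: 16356 × 0.942 = 15407
End of period: [15003, 15032, 12631, 16894, 8833, 19890, 15407]
Dependents (band 0–9 + band 60–69) = 15003 + 15407 = 30410; working-age = 73280; ratio = 30410/73280 × 100 = 41.5

41.5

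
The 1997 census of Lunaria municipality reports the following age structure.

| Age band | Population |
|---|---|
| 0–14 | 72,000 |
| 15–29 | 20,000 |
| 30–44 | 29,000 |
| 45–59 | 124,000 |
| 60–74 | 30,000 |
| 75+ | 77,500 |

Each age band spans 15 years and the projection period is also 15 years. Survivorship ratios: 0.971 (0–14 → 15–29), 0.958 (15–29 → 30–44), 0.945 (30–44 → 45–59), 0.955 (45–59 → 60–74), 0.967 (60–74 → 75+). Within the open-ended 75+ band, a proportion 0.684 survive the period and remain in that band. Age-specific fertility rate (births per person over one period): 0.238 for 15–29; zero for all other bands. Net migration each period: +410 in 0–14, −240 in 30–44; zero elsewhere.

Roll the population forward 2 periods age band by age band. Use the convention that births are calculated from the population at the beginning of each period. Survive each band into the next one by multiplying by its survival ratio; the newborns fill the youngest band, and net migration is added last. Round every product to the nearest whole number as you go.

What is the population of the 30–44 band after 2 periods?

66736

(Bands numbered youngest = 1 to oldest = 6.)
— Period 1 —
Births: 20000 × 0.238 = 4760
Band 2: 72000 × 0.971 = 69912
Band 3: 20000 × 0.958 = 19160
Band 4: 29000 × 0.945 = 27405
Band 5: 124000 × 0.955 = 118420
Band 6: 30000 × 0.967 + 77500 × 0.684 = 29010 + 53010 = 82020
Net migration: Band 1 + 410 → 5170; Band 3 − 240 → 18920
End of period: [5170, 69912, 18920, 27405, 118420, 82020]
— Period 2 —
Births: 69912 × 0.238 = 16639
Band 2: 5170 × 0.971 = 5020
Band 3: 69912 × 0.958 = 66976
Band 4: 18920 × 0.945 = 17879
Band 5: 27405 × 0.955 = 26172
Band 6: 118420 × 0.967 + 82020 × 0.684 = 114512 + 56102 = 170614
Net migration: Band 1 + 410 → 17049; Band 3 − 240 → 66736
End of period: [17049, 5020, 66736, 17879, 26172, 170614]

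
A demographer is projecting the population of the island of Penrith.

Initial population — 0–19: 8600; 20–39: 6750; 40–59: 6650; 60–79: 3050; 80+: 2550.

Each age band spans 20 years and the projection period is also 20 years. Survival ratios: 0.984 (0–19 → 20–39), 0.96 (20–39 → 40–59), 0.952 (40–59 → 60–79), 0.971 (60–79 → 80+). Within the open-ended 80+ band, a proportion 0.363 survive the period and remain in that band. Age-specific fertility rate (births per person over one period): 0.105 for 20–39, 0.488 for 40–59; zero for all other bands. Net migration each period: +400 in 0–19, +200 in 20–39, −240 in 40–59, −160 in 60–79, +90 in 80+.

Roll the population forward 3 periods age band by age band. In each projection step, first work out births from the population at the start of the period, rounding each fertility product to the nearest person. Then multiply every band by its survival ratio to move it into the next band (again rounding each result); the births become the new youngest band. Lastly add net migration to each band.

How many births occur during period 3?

Period 1:
Births: 6750 × 0.105 = 709 ; 6650 × 0.488 = 3245 — total 3954
20–39: 8600 × 0.984 = 8462
40–59: 6750 × 0.96 = 6480
60–79: 6650 × 0.952 = 6331
80+: 3050 × 0.971 + 2550 × 0.363 = 2962 + 926 = 3888
Net migration: 0–19 + 400 → 4354; 20–39 + 200 → 8662; 40–59 − 240 → 6240; 60–79 − 160 → 6171; 80+ + 90 → 3978
Giving 4354 / 8662 / 6240 / 6171 / 3978.
Period 2:
Births: 8662 × 0.105 = 910 ; 6240 × 0.488 = 3045 — total 3955
20–39: 4354 × 0.984 = 4284
40–59: 8662 × 0.96 = 8316
60–79: 6240 × 0.952 = 5940
80+: 6171 × 0.971 + 3978 × 0.363 = 5992 + 1444 = 7436
Net migration: 0–19 + 400 → 4355; 20–39 + 200 → 4484; 40–59 − 240 → 8076; 60–79 − 160 → 5780; 80+ + 90 → 7526
Giving 4355 / 4484 / 8076 / 5780 / 7526.
Period 3:
Births: 4484 × 0.105 = 471 ; 8076 × 0.488 = 3941 — total 4412
20–39: 4355 × 0.984 = 4285
40–59: 4484 × 0.96 = 4305
60–79: 8076 × 0.952 = 7688
80+: 5780 × 0.971 + 7526 × 0.363 = 5612 + 2732 = 8344
Net migration: 0–19 + 400 → 4812; 20–39 + 200 → 4485; 40–59 − 240 → 4065; 60–79 − 160 → 7528; 80+ + 90 → 8434
Giving 4812 / 4485 / 4065 / 7528 / 8434.

4412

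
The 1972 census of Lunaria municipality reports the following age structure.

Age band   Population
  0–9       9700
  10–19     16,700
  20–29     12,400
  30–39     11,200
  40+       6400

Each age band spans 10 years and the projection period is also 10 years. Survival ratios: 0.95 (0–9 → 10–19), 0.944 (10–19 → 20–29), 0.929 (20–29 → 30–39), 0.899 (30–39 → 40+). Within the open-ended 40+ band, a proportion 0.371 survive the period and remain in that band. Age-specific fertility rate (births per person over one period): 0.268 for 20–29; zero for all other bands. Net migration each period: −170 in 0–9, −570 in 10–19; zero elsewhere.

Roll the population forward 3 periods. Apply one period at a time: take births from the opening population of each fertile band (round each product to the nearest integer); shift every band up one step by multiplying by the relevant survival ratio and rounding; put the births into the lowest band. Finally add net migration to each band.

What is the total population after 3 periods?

33892

Numbering the groups 1..5 from youngest to oldest:
— Period 1 —
Births: 12400 × 0.268 = 3323
Group 2: 9700 × 0.95 = 9215
Group 3: 16700 × 0.944 = 15765
Group 4: 12400 × 0.929 = 11520
Group 5: 11200 × 0.899 + 6400 × 0.371 = 10069 + 2374 = 12443
Net migration: Group 1 − 170 → 3153; Group 2 − 570 → 8645
→ [3153, 8645, 15765, 11520, 12443]
— Period 2 —
Births: 15765 × 0.268 = 4225
Group 2: 3153 × 0.95 = 2995
Group 3: 8645 × 0.944 = 8161
Group 4: 15765 × 0.929 = 14646
Group 5: 11520 × 0.899 + 12443 × 0.371 = 10356 + 4616 = 14972
Net migration: Group 1 − 170 → 4055; Group 2 − 570 → 2425
→ [4055, 2425, 8161, 14646, 14972]
— Period 3 —
Births: 8161 × 0.268 = 2187
Group 2: 4055 × 0.95 = 3852
Group 3: 2425 × 0.944 = 2289
Group 4: 8161 × 0.929 = 7582
Group 5: 14646 × 0.899 + 14972 × 0.371 = 13167 + 5555 = 18722
Net migration: Group 1 − 170 → 2017; Group 2 − 570 → 3282
→ [2017, 3282, 2289, 7582, 18722]
Total after period 3: 2017 + 3282 + 2289 + 7582 + 18722 = 33892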